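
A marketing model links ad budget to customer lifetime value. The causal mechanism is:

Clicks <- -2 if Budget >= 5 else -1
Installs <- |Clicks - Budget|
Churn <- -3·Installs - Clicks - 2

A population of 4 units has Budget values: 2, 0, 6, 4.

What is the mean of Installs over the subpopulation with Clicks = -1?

E[Installs|Clicks=-1] averages over only the 3 units with Clicks=-1 (Budget = 2, 0, 4): Installs = 3, 1, 5, mean 3.

3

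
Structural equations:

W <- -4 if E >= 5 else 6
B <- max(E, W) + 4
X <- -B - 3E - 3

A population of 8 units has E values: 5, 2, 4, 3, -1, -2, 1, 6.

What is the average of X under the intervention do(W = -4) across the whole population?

-16

Under do(W=-4), W's equation is replaced by W=-4 for every unit. Per-unit X: -27, -15, -23, -19, -3, 1, -11, -31. Mean = -16.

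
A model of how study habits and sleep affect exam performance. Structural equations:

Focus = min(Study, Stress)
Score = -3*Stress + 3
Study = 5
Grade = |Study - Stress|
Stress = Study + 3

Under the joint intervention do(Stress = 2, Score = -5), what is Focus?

2

The joint intervention fixes Stress = 2, Score = -5, removing each variable's own equation.
Focus = min(Study, Stress)  [with Study=5, Stress=2]  = 2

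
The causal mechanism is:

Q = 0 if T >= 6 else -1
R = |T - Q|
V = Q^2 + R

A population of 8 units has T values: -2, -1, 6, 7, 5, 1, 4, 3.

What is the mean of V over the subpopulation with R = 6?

Conditioning on R=6 selects the 2 unit(s) with T ∈ {6, 5}. Their V values: 6, 7. Mean = 6.5.

6.5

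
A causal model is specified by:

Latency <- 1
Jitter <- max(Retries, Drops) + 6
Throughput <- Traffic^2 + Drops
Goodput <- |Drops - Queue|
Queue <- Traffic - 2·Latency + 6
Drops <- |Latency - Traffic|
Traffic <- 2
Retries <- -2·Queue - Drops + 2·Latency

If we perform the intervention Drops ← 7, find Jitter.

Under do(Drops=7), the mechanism Drops <- |Latency - Traffic| is discarded; Drops is fixed at 7.
Queue = Traffic - 2·Latency + 6  [with Traffic=2, Latency=1]  = 6
Retries = -2·Queue - Drops + 2·Latency  [with Queue=6, Drops=7, Latency=1]  = -17
Jitter = max(Retries, Drops) + 6  [with Retries=-17, Drops=7]  = 13

13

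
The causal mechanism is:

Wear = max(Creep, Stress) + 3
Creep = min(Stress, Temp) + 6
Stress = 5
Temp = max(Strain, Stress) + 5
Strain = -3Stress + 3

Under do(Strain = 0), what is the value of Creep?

11

Under do(Strain=0), the mechanism Strain = -3Stress + 3 is discarded; Strain is fixed at 0.
Temp = max(Strain, Stress) + 5  [with Strain=0, Stress=5]  = 10
Creep = min(Stress, Temp) + 6  [with Stress=5, Temp=10]  = 11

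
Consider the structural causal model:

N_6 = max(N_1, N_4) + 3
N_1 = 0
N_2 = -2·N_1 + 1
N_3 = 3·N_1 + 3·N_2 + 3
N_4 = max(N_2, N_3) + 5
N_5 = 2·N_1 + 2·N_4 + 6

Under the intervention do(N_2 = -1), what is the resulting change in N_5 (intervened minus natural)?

do(N_2=-1) replaces the equation N_2 = -2·N_1 + 1 with the constant N_2 = -1.
N_3 = 3·N_1 + 3·N_2 + 3  [with N_1=0, N_2=-1]  = 0
N_4 = max(N_2, N_3) + 5  [with N_2=-1, N_3=0]  = 5
N_5 = 2·N_1 + 2·N_4 + 6  [with N_1=0, N_4=5]  = 16
Without intervention: N_2 = -2·N_1 + 1  [with N_1=0]  = 1; N_3 = 3·N_1 + 3·N_2 + 3  [with N_1=0, N_2=1]  = 6; N_4 = max(N_2, N_3) + 5  [with N_2=1, N_3=6]  = 11; N_5 = 2·N_1 + 2·N_4 + 6  [with N_1=0, N_4=11]  = 28.
Change = 16 − 28 = -12.

-12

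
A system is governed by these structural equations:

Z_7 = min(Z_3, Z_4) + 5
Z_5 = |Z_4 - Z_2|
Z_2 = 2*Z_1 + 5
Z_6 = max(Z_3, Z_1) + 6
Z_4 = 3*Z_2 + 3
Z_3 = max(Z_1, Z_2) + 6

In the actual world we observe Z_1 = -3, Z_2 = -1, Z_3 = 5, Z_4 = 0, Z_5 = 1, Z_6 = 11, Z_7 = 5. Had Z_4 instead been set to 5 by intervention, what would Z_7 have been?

10

The intervention breaks the incoming arrows to Z_4: Z_4 = 3*Z_2 + 3 no longer applies, and Z_4 = 5.
Z_2 = 2*Z_1 + 5  [with Z_1=-3]  = -1
Z_3 = max(Z_1, Z_2) + 6  [with Z_1=-3, Z_2=-1]  = 5
Z_7 = min(Z_3, Z_4) + 5  [with Z_3=5, Z_4=5]  = 10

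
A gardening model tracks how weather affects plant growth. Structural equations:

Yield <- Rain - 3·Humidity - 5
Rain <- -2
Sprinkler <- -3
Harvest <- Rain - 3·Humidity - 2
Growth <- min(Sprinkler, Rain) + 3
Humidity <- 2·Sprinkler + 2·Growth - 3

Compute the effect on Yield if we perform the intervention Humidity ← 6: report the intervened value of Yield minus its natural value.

-45

Intervening sets Humidity = 6 and removes its equation (Humidity <- 2·Sprinkler + 2·Growth - 3).
Yield = Rain - 3·Humidity - 5  [with Rain=-2, Humidity=6]  = -25
Without intervention: Growth = min(Sprinkler, Rain) + 3  [with Sprinkler=-3, Rain=-2]  = 0; Humidity = 2·Sprinkler + 2·Growth - 3  [with Sprinkler=-3, Growth=0]  = -9; Yield = Rain - 3·Humidity - 5  [with Rain=-2, Humidity=-9]  = 20.
Change = -25 − 20 = -45.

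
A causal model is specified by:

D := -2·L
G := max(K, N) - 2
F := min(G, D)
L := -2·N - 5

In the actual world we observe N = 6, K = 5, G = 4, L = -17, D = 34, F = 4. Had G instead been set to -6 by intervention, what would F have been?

-6

The intervention breaks the incoming arrows to G: G := max(K, N) - 2 no longer applies, and G = -6.
L = -2·N - 5  [with N=6]  = -17
D = -2·L  [with L=-17]  = 34
F = min(G, D)  [with G=-6, D=34]  = -6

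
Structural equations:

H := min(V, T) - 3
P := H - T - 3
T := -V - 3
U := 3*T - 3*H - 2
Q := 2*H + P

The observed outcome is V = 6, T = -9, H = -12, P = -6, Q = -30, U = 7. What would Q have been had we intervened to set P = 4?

Intervening sets P = 4 and removes its equation (P := H - T - 3).
T = -V - 3  [with V=6]  = -9
H = min(V, T) - 3  [with V=6, T=-9]  = -12
Q = 2*H + P  [with H=-12, P=4]  = -20

-20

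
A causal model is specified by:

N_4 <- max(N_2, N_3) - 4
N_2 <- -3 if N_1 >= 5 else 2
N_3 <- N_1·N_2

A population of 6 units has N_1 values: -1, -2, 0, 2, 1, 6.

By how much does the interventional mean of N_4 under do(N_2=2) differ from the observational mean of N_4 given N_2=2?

1.6

Every unit gets N_2=2 under the intervention. N_4 values become -2, -2, -2, 0, -2, 8; E[N_4|do(N_2=2)] = 0.
Observing N_2=2 restricts to units where N_2's equation naturally yields 2: N_1 ∈ {-1, -2, 0, 2, 1}. In that subpopulation N_4 = -2, -2, -2, 0, -2, mean -1.6.
Difference = 0 − (-1.6) = 1.6.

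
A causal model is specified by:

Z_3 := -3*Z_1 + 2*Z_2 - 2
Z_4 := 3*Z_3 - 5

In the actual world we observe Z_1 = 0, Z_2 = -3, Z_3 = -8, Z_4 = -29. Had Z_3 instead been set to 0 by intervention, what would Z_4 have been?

The intervention breaks the incoming arrows to Z_3: Z_3 := -3*Z_1 + 2*Z_2 - 2 no longer applies, and Z_3 = 0.
Z_4 = 3*Z_3 - 5  [with Z_3=0]  = -5

-5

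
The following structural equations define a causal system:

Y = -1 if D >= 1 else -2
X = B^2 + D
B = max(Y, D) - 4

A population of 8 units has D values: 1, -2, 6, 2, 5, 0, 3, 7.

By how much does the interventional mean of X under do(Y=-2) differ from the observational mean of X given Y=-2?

do(Y=-2) breaks Y's dependence on D. With Y=-2 fixed, X across the units is 10, 34, 10, 6, 6, 16, 4, 16, mean 12.75.
Conditioning on Y=-2 selects the 2 unit(s) with D ∈ {-2, 0}. Their X values: 34, 16. Mean = 25.
Difference = 12.75 − 25 = -12.25.

-12.25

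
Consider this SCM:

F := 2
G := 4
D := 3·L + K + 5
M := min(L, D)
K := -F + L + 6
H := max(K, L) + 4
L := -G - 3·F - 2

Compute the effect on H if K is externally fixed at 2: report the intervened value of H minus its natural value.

10

Under do(K=2), the mechanism K := -F + L + 6 is discarded; K is fixed at 2.
L = -G - 3·F - 2  [with G=4, F=2]  = -12
H = max(K, L) + 4  [with K=2, L=-12]  = 6
Without intervention: L = -G - 3·F - 2  [with G=4, F=2]  = -12; K = -F + L + 6  [with F=2, L=-12]  = -8; H = max(K, L) + 4  [with K=-8, L=-12]  = -4.
Change = 6 − (-4) = 10.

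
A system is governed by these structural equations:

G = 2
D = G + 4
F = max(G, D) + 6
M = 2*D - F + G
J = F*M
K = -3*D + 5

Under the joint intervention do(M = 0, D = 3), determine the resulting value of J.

The joint intervention fixes M = 0, D = 3, removing each variable's own equation.
F = max(G, D) + 6  [with G=2, D=3]  = 9
J = F*M  [with F=9, M=0]  = 0

0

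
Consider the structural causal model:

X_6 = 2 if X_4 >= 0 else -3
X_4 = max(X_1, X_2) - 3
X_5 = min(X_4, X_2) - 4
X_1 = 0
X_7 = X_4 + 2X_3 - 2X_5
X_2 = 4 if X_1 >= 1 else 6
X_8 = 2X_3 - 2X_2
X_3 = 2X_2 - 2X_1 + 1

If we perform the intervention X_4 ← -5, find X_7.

The intervention breaks the incoming arrows to X_4: X_4 = max(X_1, X_2) - 3 no longer applies, and X_4 = -5.
X_2 = 4 if X_1 >= 1 else 6  [with X_1=0]  = 6
X_3 = 2X_2 - 2X_1 + 1  [with X_2=6, X_1=0]  = 13
X_5 = min(X_4, X_2) - 4  [with X_4=-5, X_2=6]  = -9
X_7 = X_4 + 2X_3 - 2X_5  [with X_4=-5, X_3=13, X_5=-9]  = 39

39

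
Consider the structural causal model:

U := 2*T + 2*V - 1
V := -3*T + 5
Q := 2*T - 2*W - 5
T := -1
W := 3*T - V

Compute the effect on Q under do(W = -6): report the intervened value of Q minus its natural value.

-10

The intervention breaks the incoming arrows to W: W := 3*T - V no longer applies, and W = -6.
Q = 2*T - 2*W - 5  [with T=-1, W=-6]  = 5
Without intervention: V = -3*T + 5  [with T=-1]  = 8; W = 3*T - V  [with T=-1, V=8]  = -11; Q = 2*T - 2*W - 5  [with T=-1, W=-11]  = 15.
Change = 5 − 15 = -10.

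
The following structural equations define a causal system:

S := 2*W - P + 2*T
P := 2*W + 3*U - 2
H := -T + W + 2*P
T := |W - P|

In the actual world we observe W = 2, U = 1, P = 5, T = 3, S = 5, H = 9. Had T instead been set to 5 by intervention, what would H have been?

Under do(T=5), the mechanism T := |W - P| is discarded; T is fixed at 5.
P = 2*W + 3*U - 2  [with W=2, U=1]  = 5
H = -T + W + 2*P  [with T=5, W=2, P=5]  = 7

7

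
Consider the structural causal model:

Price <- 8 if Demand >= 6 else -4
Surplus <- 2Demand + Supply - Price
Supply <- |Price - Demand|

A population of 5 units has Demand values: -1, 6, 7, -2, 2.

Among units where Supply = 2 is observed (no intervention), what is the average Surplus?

4

Conditioning on Supply=2 selects the 2 unit(s) with Demand ∈ {6, -2}. Their Surplus values: 6, 2. Mean = 4.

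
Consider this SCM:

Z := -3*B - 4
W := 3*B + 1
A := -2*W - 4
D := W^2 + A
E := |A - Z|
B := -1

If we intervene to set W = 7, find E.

17

Under do(W=7), the mechanism W := 3*B + 1 is discarded; W is fixed at 7.
A = -2*W - 4  [with W=7]  = -18
Z = -3*B - 4  [with B=-1]  = -1
E = |A - Z|  [with A=-18, Z=-1]  = 17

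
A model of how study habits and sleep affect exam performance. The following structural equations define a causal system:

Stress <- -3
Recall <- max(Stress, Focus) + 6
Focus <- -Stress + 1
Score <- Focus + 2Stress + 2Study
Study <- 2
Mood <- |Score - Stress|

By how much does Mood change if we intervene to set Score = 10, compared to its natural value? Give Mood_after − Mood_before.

8

Intervening sets Score = 10 and removes its equation (Score <- Focus + 2Stress + 2Study).
Mood = |Score - Stress|  [with Score=10, Stress=-3]  = 13
Without intervention: Focus = -Stress + 1  [with Stress=-3]  = 4; Score = Focus + 2Stress + 2Study  [with Focus=4, Stress=-3, Study=2]  = 2; Mood = |Score - Stress|  [with Score=2, Stress=-3]  = 5.
Change = 13 − 5 = 8.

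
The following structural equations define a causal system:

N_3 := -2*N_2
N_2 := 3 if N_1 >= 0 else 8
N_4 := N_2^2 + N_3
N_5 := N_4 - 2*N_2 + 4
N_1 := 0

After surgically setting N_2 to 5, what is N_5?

9

do(N_2=5) replaces the equation N_2 := 3 if N_1 >= 0 else 8 with the constant N_2 = 5.
N_3 = -2*N_2  [with N_2=5]  = -10
N_4 = N_2^2 + N_3  [with N_2=5, N_3=-10]  = 15
N_5 = N_4 - 2*N_2 + 4  [with N_4=15, N_2=5]  = 9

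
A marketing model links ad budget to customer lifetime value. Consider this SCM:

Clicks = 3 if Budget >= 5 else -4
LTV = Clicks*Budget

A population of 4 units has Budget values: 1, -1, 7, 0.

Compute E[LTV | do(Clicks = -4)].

-7

Every unit gets Clicks=-4 under the intervention. LTV values become -4, 4, -28, 0; E[LTV|do(Clicks=-4)] = -7.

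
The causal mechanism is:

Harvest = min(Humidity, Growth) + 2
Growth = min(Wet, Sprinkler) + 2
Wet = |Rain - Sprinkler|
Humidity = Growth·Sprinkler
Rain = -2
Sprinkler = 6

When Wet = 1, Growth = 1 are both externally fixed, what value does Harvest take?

Setting Wet = 1, Growth = 1 by intervention discards those variables' equations.
Humidity = Growth·Sprinkler  [with Growth=1, Sprinkler=6]  = 6
Harvest = min(Humidity, Growth) + 2  [with Humidity=6, Growth=1]  = 3

3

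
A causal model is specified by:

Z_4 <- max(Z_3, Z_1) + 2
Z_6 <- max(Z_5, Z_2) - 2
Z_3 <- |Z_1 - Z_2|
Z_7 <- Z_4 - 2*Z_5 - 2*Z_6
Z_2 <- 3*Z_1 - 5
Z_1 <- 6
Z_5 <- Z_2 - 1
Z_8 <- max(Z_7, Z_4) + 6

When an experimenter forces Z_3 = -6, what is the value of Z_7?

The intervention breaks the incoming arrows to Z_3: Z_3 <- |Z_1 - Z_2| no longer applies, and Z_3 = -6.
Z_2 = 3*Z_1 - 5  [with Z_1=6]  = 13
Z_4 = max(Z_3, Z_1) + 2  [with Z_3=-6, Z_1=6]  = 8
Z_5 = Z_2 - 1  [with Z_2=13]  = 12
Z_6 = max(Z_5, Z_2) - 2  [with Z_5=12, Z_2=13]  = 11
Z_7 = Z_4 - 2*Z_5 - 2*Z_6  [with Z_4=8, Z_5=12, Z_6=11]  = -38

-38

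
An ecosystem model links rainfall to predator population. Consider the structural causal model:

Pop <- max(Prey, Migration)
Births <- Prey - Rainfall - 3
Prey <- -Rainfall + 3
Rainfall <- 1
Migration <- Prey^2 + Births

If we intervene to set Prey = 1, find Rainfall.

1

Under do(Prey=1), the mechanism Prey <- -Rainfall + 3 is discarded; Prey is fixed at 1.
Rainfall is not downstream of the intervention, so its value is determined by the original equations.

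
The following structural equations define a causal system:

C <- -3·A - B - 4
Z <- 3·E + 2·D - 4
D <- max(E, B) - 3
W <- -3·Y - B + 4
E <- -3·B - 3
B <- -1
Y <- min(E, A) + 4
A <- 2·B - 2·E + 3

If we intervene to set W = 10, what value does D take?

-3

Intervening sets W = 10 and removes its equation (W <- -3·Y - B + 4).
D is not downstream of the intervention, so its value is determined by the original equations.
E = -3·B - 3  [with B=-1]  = 0
D = max(E, B) - 3  [with E=0, B=-1]  = -3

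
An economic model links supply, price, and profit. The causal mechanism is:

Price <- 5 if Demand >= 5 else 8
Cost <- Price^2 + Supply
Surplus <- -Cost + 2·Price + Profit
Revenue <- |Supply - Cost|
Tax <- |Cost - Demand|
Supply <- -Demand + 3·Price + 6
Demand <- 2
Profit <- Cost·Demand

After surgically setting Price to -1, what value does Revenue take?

1

do(Price=-1) replaces the equation Price <- 5 if Demand >= 5 else 8 with the constant Price = -1.
Supply = -Demand + 3·Price + 6  [with Demand=2, Price=-1]  = 1
Cost = Price^2 + Supply  [with Price=-1, Supply=1]  = 2
Revenue = |Supply - Cost|  [with Supply=1, Cost=2]  = 1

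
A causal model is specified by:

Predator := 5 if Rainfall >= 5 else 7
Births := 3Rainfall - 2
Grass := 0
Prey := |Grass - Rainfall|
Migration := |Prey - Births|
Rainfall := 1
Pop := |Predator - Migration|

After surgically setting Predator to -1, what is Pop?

1

The intervention breaks the incoming arrows to Predator: Predator := 5 if Rainfall >= 5 else 7 no longer applies, and Predator = -1.
Prey = |Grass - Rainfall|  [with Grass=0, Rainfall=1]  = 1
Births = 3Rainfall - 2  [with Rainfall=1]  = 1
Migration = |Prey - Births|  [with Prey=1, Births=1]  = 0
Pop = |Predator - Migration|  [with Predator=-1, Migration=0]  = 1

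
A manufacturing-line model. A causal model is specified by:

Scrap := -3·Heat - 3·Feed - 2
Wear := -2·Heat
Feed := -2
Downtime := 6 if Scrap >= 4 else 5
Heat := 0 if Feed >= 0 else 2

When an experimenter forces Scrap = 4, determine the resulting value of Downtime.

Intervening sets Scrap = 4 and removes its equation (Scrap := -3·Heat - 3·Feed - 2).
Downtime = 6 if Scrap >= 4 else 5  [with Scrap=4]  = 6

6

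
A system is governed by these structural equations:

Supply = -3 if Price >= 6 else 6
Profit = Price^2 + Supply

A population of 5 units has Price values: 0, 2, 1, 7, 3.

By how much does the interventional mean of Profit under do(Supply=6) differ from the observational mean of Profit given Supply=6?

9.1

Under do(Supply=6), Supply's equation is replaced by Supply=6 for every unit. Per-unit Profit: 6, 10, 7, 55, 15. Mean = 18.6.
E[Profit|Supply=6] averages over only the 4 units with Supply=6 (Price = 0, 2, 1, 3): Profit = 6, 10, 7, 15, mean 9.5.
Difference = 18.6 − 9.5 = 9.1.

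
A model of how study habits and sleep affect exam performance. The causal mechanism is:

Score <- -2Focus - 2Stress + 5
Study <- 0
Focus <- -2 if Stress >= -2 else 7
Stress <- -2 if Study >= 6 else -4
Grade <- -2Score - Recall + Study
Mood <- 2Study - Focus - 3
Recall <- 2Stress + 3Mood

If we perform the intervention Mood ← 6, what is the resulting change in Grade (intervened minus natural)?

Under do(Mood=6), the mechanism Mood <- 2Study - Focus - 3 is discarded; Mood is fixed at 6.
Stress = -2 if Study >= 6 else -4  [with Study=0]  = -4
Focus = -2 if Stress >= -2 else 7  [with Stress=-4]  = 7
Score = -2Focus - 2Stress + 5  [with Focus=7, Stress=-4]  = -1
Recall = 2Stress + 3Mood  [with Stress=-4, Mood=6]  = 10
Grade = -2Score - Recall + Study  [with Score=-1, Recall=10, Study=0]  = -8
Without intervention: Stress = -2 if Study >= 6 else -4  [with Study=0]  = -4; Focus = -2 if Stress >= -2 else 7  [with Stress=-4]  = 7; Score = -2Focus - 2Stress + 5  [with Focus=7, Stress=-4]  = -1; Mood = 2Study - Focus - 3  [with Study=0, Focus=7]  = -10; Recall = 2Stress + 3Mood  [with Stress=-4, Mood=-10]  = -38; Grade = -2Score - Recall + Study  [with Score=-1, Recall=-38, Study=0]  = 40.
Change = -8 − 40 = -48.

-48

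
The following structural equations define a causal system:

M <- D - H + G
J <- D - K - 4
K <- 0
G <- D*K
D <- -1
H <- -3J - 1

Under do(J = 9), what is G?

0

Under do(J=9), the mechanism J <- D - K - 4 is discarded; J is fixed at 9.
Since G is not a descendant of the intervened variable, it is unaffected.
G = D*K  [with D=-1, K=0]  = 0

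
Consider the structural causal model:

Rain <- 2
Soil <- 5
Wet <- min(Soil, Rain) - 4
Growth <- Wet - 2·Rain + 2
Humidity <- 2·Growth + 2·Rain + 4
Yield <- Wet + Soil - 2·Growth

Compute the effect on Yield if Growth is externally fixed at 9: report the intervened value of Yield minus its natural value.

Under do(Growth=9), the mechanism Growth <- Wet - 2·Rain + 2 is discarded; Growth is fixed at 9.
Wet = min(Soil, Rain) - 4  [with Soil=5, Rain=2]  = -2
Yield = Wet + Soil - 2·Growth  [with Wet=-2, Soil=5, Growth=9]  = -15
Without intervention: Wet = min(Soil, Rain) - 4  [with Soil=5, Rain=2]  = -2; Growth = Wet - 2·Rain + 2  [with Wet=-2, Rain=2]  = -4; Yield = Wet + Soil - 2·Growth  [with Wet=-2, Soil=5, Growth=-4]  = 11.
Change = -15 − 11 = -26.

-26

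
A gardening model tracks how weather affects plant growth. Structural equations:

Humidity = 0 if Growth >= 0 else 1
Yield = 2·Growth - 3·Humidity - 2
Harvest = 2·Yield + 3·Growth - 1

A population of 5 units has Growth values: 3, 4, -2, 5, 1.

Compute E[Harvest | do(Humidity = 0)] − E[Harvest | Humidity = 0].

-7.35

The intervention sets Humidity=0 in all 5 units regardless of Growth. Recomputing Harvest per unit gives 16, 23, -19, 30, 2; average 10.4.
Observing Humidity=0 restricts to units where Humidity's equation naturally yields 0: Growth ∈ {3, 4, 5, 1}. In that subpopulation Harvest = 16, 23, 30, 2, mean 17.75.
Difference = 10.4 − 17.75 = -7.35.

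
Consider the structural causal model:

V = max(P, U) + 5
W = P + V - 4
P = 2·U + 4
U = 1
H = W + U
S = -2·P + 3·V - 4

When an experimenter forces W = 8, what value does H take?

9

Under do(W=8), the mechanism W = P + V - 4 is discarded; W is fixed at 8.
H = W + U  [with W=8, U=1]  = 9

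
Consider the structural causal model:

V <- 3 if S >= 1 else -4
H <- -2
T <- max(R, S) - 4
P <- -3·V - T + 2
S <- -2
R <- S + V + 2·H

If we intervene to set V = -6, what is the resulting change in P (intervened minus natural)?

6

The intervention breaks the incoming arrows to V: V <- 3 if S >= 1 else -4 no longer applies, and V = -6.
R = S + V + 2·H  [with S=-2, V=-6, H=-2]  = -12
T = max(R, S) - 4  [with R=-12, S=-2]  = -6
P = -3·V - T + 2  [with V=-6, T=-6]  = 26
Without intervention: V = 3 if S >= 1 else -4  [with S=-2]  = -4; R = S + V + 2·H  [with S=-2, V=-4, H=-2]  = -10; T = max(R, S) - 4  [with R=-10, S=-2]  = -6; P = -3·V - T + 2  [with V=-4, T=-6]  = 20.
Change = 26 − 20 = 6.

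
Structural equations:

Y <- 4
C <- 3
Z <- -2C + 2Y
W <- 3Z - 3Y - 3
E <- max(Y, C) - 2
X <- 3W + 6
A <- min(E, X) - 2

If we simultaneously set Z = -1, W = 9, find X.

Setting Z = -1, W = 9 by intervention discards those variables' equations.
X = 3W + 6  [with W=9]  = 33

33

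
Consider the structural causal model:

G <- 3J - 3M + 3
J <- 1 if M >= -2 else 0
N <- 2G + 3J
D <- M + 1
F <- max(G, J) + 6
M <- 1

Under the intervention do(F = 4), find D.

The intervention breaks the incoming arrows to F: F <- max(G, J) + 6 no longer applies, and F = 4.
Since D is not a descendant of the intervened variable, it is unaffected.
D = M + 1  [with M=1]  = 2

2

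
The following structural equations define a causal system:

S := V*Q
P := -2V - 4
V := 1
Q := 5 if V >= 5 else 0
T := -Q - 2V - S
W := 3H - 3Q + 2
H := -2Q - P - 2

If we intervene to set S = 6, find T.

Intervening sets S = 6 and removes its equation (S := V*Q).
Q = 5 if V >= 5 else 0  [with V=1]  = 0
T = -Q - 2V - S  [with Q=0, V=1, S=6]  = -8

-8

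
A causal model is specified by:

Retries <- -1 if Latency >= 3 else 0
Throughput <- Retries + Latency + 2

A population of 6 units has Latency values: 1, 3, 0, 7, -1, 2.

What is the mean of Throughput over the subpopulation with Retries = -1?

6

Conditioning on Retries=-1 selects the 2 unit(s) with Latency ∈ {3, 7}. Their Throughput values: 4, 8. Mean = 6.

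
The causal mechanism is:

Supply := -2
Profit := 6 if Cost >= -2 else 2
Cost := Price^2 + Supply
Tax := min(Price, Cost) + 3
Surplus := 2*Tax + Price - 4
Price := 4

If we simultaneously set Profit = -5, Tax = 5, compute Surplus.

Setting Profit = -5, Tax = 5 by intervention discards those variables' equations.
Surplus = 2*Tax + Price - 4  [with Tax=5, Price=4]  = 10

10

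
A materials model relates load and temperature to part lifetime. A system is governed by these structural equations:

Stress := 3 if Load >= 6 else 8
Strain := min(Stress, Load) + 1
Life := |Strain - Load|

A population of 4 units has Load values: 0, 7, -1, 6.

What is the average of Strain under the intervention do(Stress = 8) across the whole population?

4

do(Stress=8) breaks Stress's dependence on Load. With Stress=8 fixed, Strain across the units is 1, 8, 0, 7, mean 4.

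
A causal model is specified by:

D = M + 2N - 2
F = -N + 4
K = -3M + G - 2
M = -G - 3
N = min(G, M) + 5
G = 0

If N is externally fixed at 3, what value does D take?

1

Intervening sets N = 3 and removes its equation (N = min(G, M) + 5).
M = -G - 3  [with G=0]  = -3
D = M + 2N - 2  [with M=-3, N=3]  = 1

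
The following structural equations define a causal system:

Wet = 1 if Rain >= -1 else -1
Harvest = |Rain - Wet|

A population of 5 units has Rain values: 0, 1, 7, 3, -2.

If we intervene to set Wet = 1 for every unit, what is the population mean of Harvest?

Under do(Wet=1), Wet's equation is replaced by Wet=1 for every unit. Per-unit Harvest: 1, 0, 6, 2, 3. Mean = 2.4.

2.4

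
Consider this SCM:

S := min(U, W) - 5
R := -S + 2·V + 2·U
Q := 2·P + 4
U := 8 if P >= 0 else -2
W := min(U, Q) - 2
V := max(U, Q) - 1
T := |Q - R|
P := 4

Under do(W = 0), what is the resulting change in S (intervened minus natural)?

-6

Intervening sets W = 0 and removes its equation (W := min(U, Q) - 2).
U = 8 if P >= 0 else -2  [with P=4]  = 8
S = min(U, W) - 5  [with U=8, W=0]  = -5
Without intervention: Q = 2·P + 4  [with P=4]  = 12; U = 8 if P >= 0 else -2  [with P=4]  = 8; W = min(U, Q) - 2  [with U=8, Q=12]  = 6; S = min(U, W) - 5  [with U=8, W=6]  = 1.
Change = -5 − 1 = -6.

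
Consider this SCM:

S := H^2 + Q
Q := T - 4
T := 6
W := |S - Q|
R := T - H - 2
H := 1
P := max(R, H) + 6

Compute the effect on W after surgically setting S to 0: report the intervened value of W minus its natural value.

Intervening sets S = 0 and removes its equation (S := H^2 + Q).
Q = T - 4  [with T=6]  = 2
W = |S - Q|  [with S=0, Q=2]  = 2
Without intervention: Q = T - 4  [with T=6]  = 2; S = H^2 + Q  [with H=1, Q=2]  = 3; W = |S - Q|  [with S=3, Q=2]  = 1.
Change = 2 − 1 = 1.

1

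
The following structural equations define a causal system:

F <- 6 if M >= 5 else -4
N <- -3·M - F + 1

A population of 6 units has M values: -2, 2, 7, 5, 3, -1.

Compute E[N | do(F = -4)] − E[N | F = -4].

Under do(F=-4), F's equation is replaced by F=-4 for every unit. Per-unit N: 11, -1, -16, -10, -4, 8. Mean = -2.
Conditioning on F=-4 selects the 4 unit(s) with M ∈ {-2, 2, 3, -1}. Their N values: 11, -1, -4, 8. Mean = 3.5.
Difference = -2 − 3.5 = -5.5.

-5.5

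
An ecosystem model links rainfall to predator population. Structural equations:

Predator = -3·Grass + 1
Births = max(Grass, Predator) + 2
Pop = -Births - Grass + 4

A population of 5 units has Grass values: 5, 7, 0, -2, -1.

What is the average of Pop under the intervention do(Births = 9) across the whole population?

-6.8

The intervention sets Births=9 in all 5 units regardless of Grass. Recomputing Pop per unit gives -10, -12, -5, -3, -4; average -6.8.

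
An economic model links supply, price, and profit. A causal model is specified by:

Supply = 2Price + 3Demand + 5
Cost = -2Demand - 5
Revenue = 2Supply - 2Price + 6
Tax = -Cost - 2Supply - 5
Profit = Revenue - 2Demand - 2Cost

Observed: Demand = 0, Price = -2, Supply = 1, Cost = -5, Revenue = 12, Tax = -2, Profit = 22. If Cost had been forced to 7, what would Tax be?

-14

Under do(Cost=7), the mechanism Cost = -2Demand - 5 is discarded; Cost is fixed at 7.
Supply = 2Price + 3Demand + 5  [with Price=-2, Demand=0]  = 1
Tax = -Cost - 2Supply - 5  [with Cost=7, Supply=1]  = -14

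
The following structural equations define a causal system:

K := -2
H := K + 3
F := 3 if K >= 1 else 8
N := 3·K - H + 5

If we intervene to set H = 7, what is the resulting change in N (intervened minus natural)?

-6

Under do(H=7), the mechanism H := K + 3 is discarded; H is fixed at 7.
N = 3·K - H + 5  [with K=-2, H=7]  = -8
Without intervention: H = K + 3  [with K=-2]  = 1; N = 3·K - H + 5  [with K=-2, H=1]  = -2.
Change = -8 − (-2) = -6.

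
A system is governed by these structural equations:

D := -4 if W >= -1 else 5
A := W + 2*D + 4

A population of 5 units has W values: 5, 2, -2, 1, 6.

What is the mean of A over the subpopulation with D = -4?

E[A|D=-4] averages over only the 4 units with D=-4 (W = 5, 2, 1, 6): A = 1, -2, -3, 2, mean -0.5.

-0.5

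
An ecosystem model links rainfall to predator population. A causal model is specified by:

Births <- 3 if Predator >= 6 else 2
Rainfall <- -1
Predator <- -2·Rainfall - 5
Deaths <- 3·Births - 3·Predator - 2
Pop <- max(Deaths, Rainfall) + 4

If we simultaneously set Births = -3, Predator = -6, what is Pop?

Setting Births = -3, Predator = -6 by intervention discards those variables' equations.
Deaths = 3·Births - 3·Predator - 2  [with Births=-3, Predator=-6]  = 7
Pop = max(Deaths, Rainfall) + 4  [with Deaths=7, Rainfall=-1]  = 11

11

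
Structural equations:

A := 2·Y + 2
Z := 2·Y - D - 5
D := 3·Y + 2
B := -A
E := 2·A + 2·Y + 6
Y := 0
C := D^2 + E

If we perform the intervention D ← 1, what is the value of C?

The intervention breaks the incoming arrows to D: D := 3·Y + 2 no longer applies, and D = 1.
A = 2·Y + 2  [with Y=0]  = 2
E = 2·A + 2·Y + 6  [with A=2, Y=0]  = 10
C = D^2 + E  [with D=1, E=10]  = 11

11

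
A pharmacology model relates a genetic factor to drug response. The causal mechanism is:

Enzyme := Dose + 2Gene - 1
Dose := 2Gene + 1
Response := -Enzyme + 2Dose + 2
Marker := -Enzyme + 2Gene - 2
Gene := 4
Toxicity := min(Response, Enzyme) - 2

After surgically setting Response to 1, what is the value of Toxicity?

-1

The intervention breaks the incoming arrows to Response: Response := -Enzyme + 2Dose + 2 no longer applies, and Response = 1.
Dose = 2Gene + 1  [with Gene=4]  = 9
Enzyme = Dose + 2Gene - 1  [with Dose=9, Gene=4]  = 16
Toxicity = min(Response, Enzyme) - 2  [with Response=1, Enzyme=16]  = -1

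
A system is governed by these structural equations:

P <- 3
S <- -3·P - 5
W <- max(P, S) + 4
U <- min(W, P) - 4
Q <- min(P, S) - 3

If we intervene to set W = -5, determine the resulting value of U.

The intervention breaks the incoming arrows to W: W <- max(P, S) + 4 no longer applies, and W = -5.
U = min(W, P) - 4  [with W=-5, P=3]  = -9

-9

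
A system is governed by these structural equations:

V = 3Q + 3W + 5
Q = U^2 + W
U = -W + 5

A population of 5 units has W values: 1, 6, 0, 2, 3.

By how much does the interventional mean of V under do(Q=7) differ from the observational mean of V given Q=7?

-6.3

The intervention sets Q=7 in all 5 units regardless of W. Recomputing V per unit gives 29, 44, 26, 32, 35; average 33.2.
Conditioning on Q=7 selects the 2 unit(s) with W ∈ {6, 3}. Their V values: 44, 35. Mean = 39.5.
Difference = 33.2 − 39.5 = -6.3.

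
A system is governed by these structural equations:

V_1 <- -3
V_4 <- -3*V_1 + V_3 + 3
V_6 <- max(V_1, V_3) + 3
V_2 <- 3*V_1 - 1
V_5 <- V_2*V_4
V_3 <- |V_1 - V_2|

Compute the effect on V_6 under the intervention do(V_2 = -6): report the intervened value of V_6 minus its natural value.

Under do(V_2=-6), the mechanism V_2 <- 3*V_1 - 1 is discarded; V_2 is fixed at -6.
V_3 = |V_1 - V_2|  [with V_1=-3, V_2=-6]  = 3
V_6 = max(V_1, V_3) + 3  [with V_1=-3, V_3=3]  = 6
Without intervention: V_2 = 3*V_1 - 1  [with V_1=-3]  = -10; V_3 = |V_1 - V_2|  [with V_1=-3, V_2=-10]  = 7; V_6 = max(V_1, V_3) + 3  [with V_1=-3, V_3=7]  = 10.
Change = 6 − 10 = -4.

-4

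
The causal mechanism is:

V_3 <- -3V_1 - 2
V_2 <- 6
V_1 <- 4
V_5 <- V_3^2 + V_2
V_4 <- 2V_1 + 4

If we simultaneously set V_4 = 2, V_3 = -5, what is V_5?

31

The joint intervention fixes V_4 = 2, V_3 = -5, removing each variable's own equation.
V_5 = V_3^2 + V_2  [with V_3=-5, V_2=6]  = 31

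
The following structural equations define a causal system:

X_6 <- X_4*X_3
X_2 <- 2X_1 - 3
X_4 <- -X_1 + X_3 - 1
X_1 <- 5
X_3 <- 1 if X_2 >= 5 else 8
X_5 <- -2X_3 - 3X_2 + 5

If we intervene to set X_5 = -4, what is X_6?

-5

The intervention breaks the incoming arrows to X_5: X_5 <- -2X_3 - 3X_2 + 5 no longer applies, and X_5 = -4.
Since X_6 is not a descendant of the intervened variable, it is unaffected.
X_2 = 2X_1 - 3  [with X_1=5]  = 7
X_3 = 1 if X_2 >= 5 else 8  [with X_2=7]  = 1
X_4 = -X_1 + X_3 - 1  [with X_1=5, X_3=1]  = -5
X_6 = X_4*X_3  [with X_4=-5, X_3=1]  = -5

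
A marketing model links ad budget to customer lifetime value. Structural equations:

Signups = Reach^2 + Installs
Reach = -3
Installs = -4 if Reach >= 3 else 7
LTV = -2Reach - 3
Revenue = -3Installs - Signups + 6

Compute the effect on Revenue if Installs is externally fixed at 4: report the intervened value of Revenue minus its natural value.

Under do(Installs=4), the mechanism Installs = -4 if Reach >= 3 else 7 is discarded; Installs is fixed at 4.
Signups = Reach^2 + Installs  [with Reach=-3, Installs=4]  = 13
Revenue = -3Installs - Signups + 6  [with Installs=4, Signups=13]  = -19
Without intervention: Installs = -4 if Reach >= 3 else 7  [with Reach=-3]  = 7; Signups = Reach^2 + Installs  [with Reach=-3, Installs=7]  = 16; Revenue = -3Installs - Signups + 6  [with Installs=7, Signups=16]  = -31.
Change = -19 − (-31) = 12.

12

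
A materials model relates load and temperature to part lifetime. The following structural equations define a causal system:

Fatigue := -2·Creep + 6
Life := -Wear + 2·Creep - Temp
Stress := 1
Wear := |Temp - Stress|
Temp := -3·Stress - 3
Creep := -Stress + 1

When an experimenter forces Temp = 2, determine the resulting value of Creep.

0

The intervention breaks the incoming arrows to Temp: Temp := -3·Stress - 3 no longer applies, and Temp = 2.
Since Creep is not a descendant of the intervened variable, it is unaffected.
Creep = -Stress + 1  [with Stress=1]  = 0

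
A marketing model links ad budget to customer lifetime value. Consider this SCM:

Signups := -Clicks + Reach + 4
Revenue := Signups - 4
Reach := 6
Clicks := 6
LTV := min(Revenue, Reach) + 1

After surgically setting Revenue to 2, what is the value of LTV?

3

Intervening sets Revenue = 2 and removes its equation (Revenue := Signups - 4).
LTV = min(Revenue, Reach) + 1  [with Revenue=2, Reach=6]  = 3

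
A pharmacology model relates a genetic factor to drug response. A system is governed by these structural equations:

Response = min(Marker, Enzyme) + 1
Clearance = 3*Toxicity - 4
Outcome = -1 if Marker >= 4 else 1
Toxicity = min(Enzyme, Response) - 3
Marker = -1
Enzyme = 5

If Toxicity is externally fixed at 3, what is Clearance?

5

Intervening sets Toxicity = 3 and removes its equation (Toxicity = min(Enzyme, Response) - 3).
Clearance = 3*Toxicity - 4  [with Toxicity=3]  = 5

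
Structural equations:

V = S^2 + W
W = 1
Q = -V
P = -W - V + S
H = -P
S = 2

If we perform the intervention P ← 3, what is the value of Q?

-5

Under do(P=3), the mechanism P = -W - V + S is discarded; P is fixed at 3.
Since Q is not a descendant of the intervened variable, it is unaffected.
V = S^2 + W  [with S=2, W=1]  = 5
Q = -V  [with V=5]  = -5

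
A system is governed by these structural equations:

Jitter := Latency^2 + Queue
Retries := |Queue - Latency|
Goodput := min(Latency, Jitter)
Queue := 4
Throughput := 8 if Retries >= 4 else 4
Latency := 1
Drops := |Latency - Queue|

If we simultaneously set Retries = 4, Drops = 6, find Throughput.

8

The joint intervention fixes Retries = 4, Drops = 6, removing each variable's own equation.
Throughput = 8 if Retries >= 4 else 4  [with Retries=4]  = 8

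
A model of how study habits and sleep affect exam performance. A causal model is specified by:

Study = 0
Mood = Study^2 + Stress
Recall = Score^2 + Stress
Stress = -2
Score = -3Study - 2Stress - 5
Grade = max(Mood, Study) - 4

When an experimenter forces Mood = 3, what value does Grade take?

Under do(Mood=3), the mechanism Mood = Study^2 + Stress is discarded; Mood is fixed at 3.
Grade = max(Mood, Study) - 4  [with Mood=3, Study=0]  = -1

-1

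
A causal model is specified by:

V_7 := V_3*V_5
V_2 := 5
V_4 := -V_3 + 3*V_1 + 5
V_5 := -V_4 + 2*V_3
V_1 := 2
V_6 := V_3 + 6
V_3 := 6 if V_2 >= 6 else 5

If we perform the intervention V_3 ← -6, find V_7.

The intervention breaks the incoming arrows to V_3: V_3 := 6 if V_2 >= 6 else 5 no longer applies, and V_3 = -6.
V_4 = -V_3 + 3*V_1 + 5  [with V_3=-6, V_1=2]  = 17
V_5 = -V_4 + 2*V_3  [with V_4=17, V_3=-6]  = -29
V_7 = V_3*V_5  [with V_3=-6, V_5=-29]  = 174

174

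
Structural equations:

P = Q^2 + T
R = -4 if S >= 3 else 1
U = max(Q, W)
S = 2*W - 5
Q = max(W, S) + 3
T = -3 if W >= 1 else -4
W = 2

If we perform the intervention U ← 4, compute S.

The intervention breaks the incoming arrows to U: U = max(Q, W) no longer applies, and U = 4.
Since S is not a descendant of the intervened variable, it is unaffected.
S = 2*W - 5  [with W=2]  = -1

-1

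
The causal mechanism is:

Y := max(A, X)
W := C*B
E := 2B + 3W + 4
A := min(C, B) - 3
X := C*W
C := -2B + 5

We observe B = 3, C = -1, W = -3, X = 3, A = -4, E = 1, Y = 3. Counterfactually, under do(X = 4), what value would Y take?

4

The intervention breaks the incoming arrows to X: X := C*W no longer applies, and X = 4.
C = -2B + 5  [with B=3]  = -1
A = min(C, B) - 3  [with C=-1, B=3]  = -4
Y = max(A, X)  [with A=-4, X=4]  = 4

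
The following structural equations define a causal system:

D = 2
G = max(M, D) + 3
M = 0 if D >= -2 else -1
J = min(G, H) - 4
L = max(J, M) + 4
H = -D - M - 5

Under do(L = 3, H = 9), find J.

Under do(L = 3, H = 9), each intervened variable's structural equation is replaced by its fixed value.
M = 0 if D >= -2 else -1  [with D=2]  = 0
G = max(M, D) + 3  [with M=0, D=2]  = 5
J = min(G, H) - 4  [with G=5, H=9]  = 1

1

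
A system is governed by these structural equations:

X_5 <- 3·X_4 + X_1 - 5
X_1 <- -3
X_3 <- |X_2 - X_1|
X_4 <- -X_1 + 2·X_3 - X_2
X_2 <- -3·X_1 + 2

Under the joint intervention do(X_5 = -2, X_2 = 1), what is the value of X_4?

Setting X_5 = -2, X_2 = 1 by intervention discards those variables' equations.
X_3 = |X_2 - X_1|  [with X_2=1, X_1=-3]  = 4
X_4 = -X_1 + 2·X_3 - X_2  [with X_1=-3, X_3=4, X_2=1]  = 10

10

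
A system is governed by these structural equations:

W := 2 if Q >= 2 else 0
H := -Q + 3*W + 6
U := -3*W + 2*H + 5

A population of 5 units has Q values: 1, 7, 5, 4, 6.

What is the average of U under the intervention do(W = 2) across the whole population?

Under do(W=2), W's equation is replaced by W=2 for every unit. Per-unit U: 21, 9, 13, 15, 11. Mean = 13.8.

13.8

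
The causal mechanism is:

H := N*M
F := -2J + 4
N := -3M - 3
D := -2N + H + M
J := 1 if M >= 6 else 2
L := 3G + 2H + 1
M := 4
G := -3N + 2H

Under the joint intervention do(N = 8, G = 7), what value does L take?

Setting N = 8, G = 7 by intervention discards those variables' equations.
H = N*M  [with N=8, M=4]  = 32
L = 3G + 2H + 1  [with G=7, H=32]  = 86

86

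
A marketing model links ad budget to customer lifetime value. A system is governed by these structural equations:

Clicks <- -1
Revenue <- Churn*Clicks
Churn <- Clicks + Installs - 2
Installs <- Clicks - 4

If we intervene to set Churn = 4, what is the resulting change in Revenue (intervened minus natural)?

The intervention breaks the incoming arrows to Churn: Churn <- Clicks + Installs - 2 no longer applies, and Churn = 4.
Revenue = Churn*Clicks  [with Churn=4, Clicks=-1]  = -4
Without intervention: Installs = Clicks - 4  [with Clicks=-1]  = -5; Churn = Clicks + Installs - 2  [with Clicks=-1, Installs=-5]  = -8; Revenue = Churn*Clicks  [with Churn=-8, Clicks=-1]  = 8.
Change = -4 − 8 = -12.

-12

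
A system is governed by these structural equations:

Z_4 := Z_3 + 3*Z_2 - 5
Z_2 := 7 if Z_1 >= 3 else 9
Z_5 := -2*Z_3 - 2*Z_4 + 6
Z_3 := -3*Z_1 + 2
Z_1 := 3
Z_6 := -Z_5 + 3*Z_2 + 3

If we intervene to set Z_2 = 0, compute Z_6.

Under do(Z_2=0), the mechanism Z_2 := 7 if Z_1 >= 3 else 9 is discarded; Z_2 is fixed at 0.
Z_3 = -3*Z_1 + 2  [with Z_1=3]  = -7
Z_4 = Z_3 + 3*Z_2 - 5  [with Z_3=-7, Z_2=0]  = -12
Z_5 = -2*Z_3 - 2*Z_4 + 6  [with Z_3=-7, Z_4=-12]  = 44
Z_6 = -Z_5 + 3*Z_2 + 3  [with Z_5=44, Z_2=0]  = -41

-41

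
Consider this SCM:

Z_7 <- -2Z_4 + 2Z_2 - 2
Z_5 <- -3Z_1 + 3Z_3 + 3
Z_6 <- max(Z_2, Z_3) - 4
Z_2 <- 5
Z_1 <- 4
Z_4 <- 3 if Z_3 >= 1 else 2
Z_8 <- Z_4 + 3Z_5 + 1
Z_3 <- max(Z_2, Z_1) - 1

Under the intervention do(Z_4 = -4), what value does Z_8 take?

do(Z_4=-4) replaces the equation Z_4 <- 3 if Z_3 >= 1 else 2 with the constant Z_4 = -4.
Z_3 = max(Z_2, Z_1) - 1  [with Z_2=5, Z_1=4]  = 4
Z_5 = -3Z_1 + 3Z_3 + 3  [with Z_1=4, Z_3=4]  = 3
Z_8 = Z_4 + 3Z_5 + 1  [with Z_4=-4, Z_5=3]  = 6

6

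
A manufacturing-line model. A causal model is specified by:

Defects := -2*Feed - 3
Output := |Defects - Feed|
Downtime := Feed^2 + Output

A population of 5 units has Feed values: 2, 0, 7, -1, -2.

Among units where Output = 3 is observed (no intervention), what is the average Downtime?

5

Observing Output=3 restricts to units where Output's equation naturally yields 3: Feed ∈ {0, -2}. In that subpopulation Downtime = 3, 7, mean 5.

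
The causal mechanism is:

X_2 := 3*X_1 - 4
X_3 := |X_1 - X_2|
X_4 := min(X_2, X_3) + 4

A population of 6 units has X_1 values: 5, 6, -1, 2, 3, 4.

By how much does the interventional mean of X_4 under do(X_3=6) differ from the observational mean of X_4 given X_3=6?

The intervention sets X_3=6 in all 6 units regardless of X_1. Recomputing X_4 per unit gives 10, 10, -3, 6, 9, 10; average 7.
E[X_4|X_3=6] averages over only the 2 units with X_3=6 (X_1 = 5, -1): X_4 = 10, -3, mean 3.5.
Difference = 7 − 3.5 = 3.5.

3.5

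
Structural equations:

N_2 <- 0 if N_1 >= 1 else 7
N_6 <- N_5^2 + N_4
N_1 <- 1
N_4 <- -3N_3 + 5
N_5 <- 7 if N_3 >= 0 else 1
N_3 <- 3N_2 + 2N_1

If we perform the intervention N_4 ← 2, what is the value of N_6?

51

Under do(N_4=2), the mechanism N_4 <- -3N_3 + 5 is discarded; N_4 is fixed at 2.
N_2 = 0 if N_1 >= 1 else 7  [with N_1=1]  = 0
N_3 = 3N_2 + 2N_1  [with N_2=0, N_1=1]  = 2
N_5 = 7 if N_3 >= 0 else 1  [with N_3=2]  = 7
N_6 = N_5^2 + N_4  [with N_5=7, N_4=2]  = 51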